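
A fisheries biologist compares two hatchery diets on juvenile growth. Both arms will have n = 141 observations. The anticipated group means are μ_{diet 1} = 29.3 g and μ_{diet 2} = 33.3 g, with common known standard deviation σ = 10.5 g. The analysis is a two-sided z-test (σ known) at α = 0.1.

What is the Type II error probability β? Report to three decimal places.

β ≈ 0.060

Standardized effect: d = |μ_{diet 1} − μ_{diet 2}| / σ = |29.3 − 33.3| / 10.5 = 0.3810
Noncentrality parameter: δ = d·√(n/2) = 0.3810 × √(141/2) = 3.1986
Critical value for a two-sided test at α = 0.1: z_{α/2} = 1.645.
Power = Φ(δ − 1.645) + Φ(−δ − 1.645) = Φ(1.554) + Φ(-4.843) = 0.9399 + 0.0000 = 0.9399.
Type II error: β = 1 − power = 1 − 0.9399 = 0.0601.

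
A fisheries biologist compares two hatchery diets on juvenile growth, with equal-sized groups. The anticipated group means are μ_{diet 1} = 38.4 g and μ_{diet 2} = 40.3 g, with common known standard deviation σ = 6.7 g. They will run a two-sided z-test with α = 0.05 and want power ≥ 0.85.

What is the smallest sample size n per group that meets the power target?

n = 224 per group

Standardized effect: d = |μ_{diet 1} − μ_{diet 2}| / σ = |38.4 − 40.3| / 6.7 = 0.2836
For power 0.85 need Φ(δ − z_{0.025}) = 0.85, so δ = z_{0.025} + z_{0.15} = 1.960 + 1.036 = 2.996.
(Ignoring the negligible lower-tail rejection probability gives the usual closed-form inversion.)
δ = d·√(n/2) ⇒ n = 2(δ/d)² = 2 × (2.996 / 0.2836)² = 223.29.
Round up to the next whole unit.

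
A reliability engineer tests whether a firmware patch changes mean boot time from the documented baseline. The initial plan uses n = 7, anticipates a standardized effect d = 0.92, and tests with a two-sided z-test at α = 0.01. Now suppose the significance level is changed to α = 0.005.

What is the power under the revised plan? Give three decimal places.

δ = d·√n = 0.92 × √7 = 2.4341 (unchanged). New critical value: z_{0.0025} = 2.807.
Revised power = Φ(δ − 2.807) + Φ(−δ − 2.807) = Φ(-0.373) + Φ(-5.241) = 0.3546 + 0.0000 = 0.3546.

Power ≈ 0.355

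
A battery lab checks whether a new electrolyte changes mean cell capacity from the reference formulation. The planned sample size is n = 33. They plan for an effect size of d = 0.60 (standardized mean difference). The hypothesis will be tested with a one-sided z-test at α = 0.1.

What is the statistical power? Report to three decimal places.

Noncentrality parameter: δ = d·√n = 0.60 × √33 = 3.4467
Critical value for a one-sided test at α = 0.1: z_α = 1.282.
Power = Φ(δ − 1.282) = Φ(2.165) = 0.9848.

Power ≈ 0.985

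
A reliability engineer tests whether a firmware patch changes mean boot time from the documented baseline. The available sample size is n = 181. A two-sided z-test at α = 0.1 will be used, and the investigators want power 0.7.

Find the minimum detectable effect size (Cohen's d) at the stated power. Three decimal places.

d ≈ 0.161

Required noncentrality: δ = z_{0.05} + z_{0.30} = 1.645 + 0.524 = 2.169.
(The second rejection-region term Φ(−δ − z_{α/2}) is negligible and dropped.)
δ = d·√n ⇒ d = δ/√n = 2.169/√181 = 0.1612.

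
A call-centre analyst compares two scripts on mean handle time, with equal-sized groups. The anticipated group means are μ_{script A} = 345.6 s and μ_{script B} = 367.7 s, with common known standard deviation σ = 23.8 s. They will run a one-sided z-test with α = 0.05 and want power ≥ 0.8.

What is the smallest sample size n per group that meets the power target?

n = 15 per group

Standardized effect: d = |μ_{script A} − μ_{script B}| / σ = |345.6 − 367.7| / 23.8 = 0.9286
For power 0.8 need Φ(δ − z_{0.05}) = 0.8, so δ = z_{0.05} + z_{0.20} = 1.645 + 0.842 = 2.486.
δ = d·√(n/2) ⇒ n = 2(δ/d)² = 2 × (2.486 / 0.9286)² = 14.34.
Round up to the next whole unit.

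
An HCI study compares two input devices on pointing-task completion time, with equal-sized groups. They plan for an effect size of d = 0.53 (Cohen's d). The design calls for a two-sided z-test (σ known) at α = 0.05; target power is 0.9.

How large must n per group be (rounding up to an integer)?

For power 0.9 need Φ(δ − z_{0.025}) = 0.9, so δ = z_{0.025} + z_{0.10} = 1.960 + 1.282 = 3.242.
(The Φ(−δ − z_{α/2}) term is vanishingly small for δ > 0 and is dropped in the standard sample-size formula.)
δ = d·√(n/2) ⇒ n = 2(δ/d)² = 2 × (3.242 / 0.53)² = 74.81.
Round up to the next whole unit.

n = 75 per group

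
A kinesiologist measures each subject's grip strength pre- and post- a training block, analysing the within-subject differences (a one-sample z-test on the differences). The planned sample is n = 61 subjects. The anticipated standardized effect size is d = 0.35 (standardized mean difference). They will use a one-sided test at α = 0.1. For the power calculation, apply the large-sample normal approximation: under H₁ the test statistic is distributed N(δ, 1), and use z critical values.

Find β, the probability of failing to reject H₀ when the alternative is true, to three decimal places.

β ≈ 0.073

Noncentrality parameter: δ = d·√n = 0.35 × √61 = 2.7336
One-sided α = 0.1 → critical value z_{0.1} = 1.282.
Power = P(Z > 1.282 − δ) = Φ(1.452) = 0.9268.
Type II error: β = 1 − power = 1 − 0.9268 = 0.0732.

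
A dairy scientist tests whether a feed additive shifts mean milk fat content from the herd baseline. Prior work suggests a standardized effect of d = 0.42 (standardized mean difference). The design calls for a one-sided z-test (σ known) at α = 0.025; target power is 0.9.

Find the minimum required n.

n = 60

Set Φ(δ − 1.960) = 0.9; then δ − 1.960 = Φ⁻¹(0.9) = 1.282, giving δ = 3.242.
δ = d·√n ⇒ n = (δ/d)² = (3.242 / 0.42)² = 59.57.
Round up to the next whole unit.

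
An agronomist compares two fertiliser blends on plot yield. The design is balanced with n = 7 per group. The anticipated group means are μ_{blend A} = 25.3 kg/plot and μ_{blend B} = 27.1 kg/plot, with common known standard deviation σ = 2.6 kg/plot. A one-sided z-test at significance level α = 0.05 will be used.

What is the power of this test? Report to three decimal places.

Power ≈ 0.363

Standardized effect: d = |μ_{blend A} − μ_{blend B}| / σ = |25.3 − 27.1| / 2.6 = 0.6923
Noncentrality parameter: δ = d·√(n/2) = 0.6923 × √(7/2) = 1.2952
Critical value for a one-sided test at α = 0.05: z_α = 1.645.
Power = P(Z > 1.645 − δ) = Φ(-0.350) = 0.3633.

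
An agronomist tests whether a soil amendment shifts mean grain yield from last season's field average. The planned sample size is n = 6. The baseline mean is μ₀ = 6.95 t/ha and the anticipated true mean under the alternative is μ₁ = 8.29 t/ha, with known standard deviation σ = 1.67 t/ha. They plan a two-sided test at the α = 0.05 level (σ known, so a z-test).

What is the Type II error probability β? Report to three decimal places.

Standardized effect: d = |μ₁ − μ₀| / σ = |8.29 − 6.95| / 1.67 = 0.8024
Noncentrality parameter: δ = d·√n = 0.8024 × √6 = 1.9655
Critical value for a two-sided test at α = 0.05: z_{α/2} = 1.960.
Power = Φ(δ − 1.960) + Φ(−δ − 1.960) = Φ(0.005) + Φ(-3.925) = 0.5022 + 0.0000 = 0.5022.
Type II error: β = 1 − power = 1 − 0.5022 = 0.4978.

β ≈ 0.498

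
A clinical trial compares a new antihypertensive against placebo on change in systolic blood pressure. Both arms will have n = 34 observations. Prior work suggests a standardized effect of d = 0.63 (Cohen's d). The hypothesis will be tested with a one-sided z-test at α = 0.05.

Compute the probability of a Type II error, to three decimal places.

β ≈ 0.170

Noncentrality parameter: δ = d·√(n/2) = 0.63 × √(34/2) = 2.5976
One-sided α = 0.05 → critical value z_{0.05} = 1.645.
Power = Φ(δ − 1.645) = Φ(0.953) = 0.8296.
Type II error: β = 1 − power = 1 − 0.8296 = 0.1704.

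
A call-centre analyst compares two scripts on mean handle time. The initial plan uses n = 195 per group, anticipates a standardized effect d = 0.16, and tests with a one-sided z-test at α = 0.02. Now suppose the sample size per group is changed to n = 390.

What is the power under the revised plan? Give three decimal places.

With n = 390 per group: δ = d·√(n/2) = 0.16 × √(390/2) = 2.2343. Critical value z_{0.02} = 2.054.
Revised power = Φ(δ − 2.054) = Φ(0.181) = 0.5716.

Power ≈ 0.572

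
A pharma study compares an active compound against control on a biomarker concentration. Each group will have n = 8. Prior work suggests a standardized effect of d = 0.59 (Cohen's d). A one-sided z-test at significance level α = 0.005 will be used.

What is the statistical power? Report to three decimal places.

Power ≈ 0.081

Noncentrality parameter: δ = d·√(n/2) = 0.59 × √(8/2) = 1.1800
Critical value for a one-sided test at α = 0.005: z_α = 2.576.
Power = P(Z > 2.576 − δ) = Φ(-1.396) = 0.0814.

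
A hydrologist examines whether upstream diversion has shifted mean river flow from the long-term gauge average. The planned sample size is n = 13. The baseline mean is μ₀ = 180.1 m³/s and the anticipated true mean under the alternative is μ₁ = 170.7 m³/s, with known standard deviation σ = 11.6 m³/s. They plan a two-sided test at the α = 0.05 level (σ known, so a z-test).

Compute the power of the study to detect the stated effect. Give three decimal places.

Standardized effect: d = |μ₁ − μ₀| / σ = |170.7 − 180.1| / 11.6 = 0.8103
Noncentrality parameter: δ = d·√n = 0.8103 × √13 = 2.9217
Critical value for a two-sided test at α = 0.05: z_{α/2} = 1.960.
Power = Φ(δ − 1.960) + Φ(−δ − 1.960) = Φ(0.962) + Φ(-4.882) = 0.8319 + 0.0000 = 0.8319.

Power ≈ 0.832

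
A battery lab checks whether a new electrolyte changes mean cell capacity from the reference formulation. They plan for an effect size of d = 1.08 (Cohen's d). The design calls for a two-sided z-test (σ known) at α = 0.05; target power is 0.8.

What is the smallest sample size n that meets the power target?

n = 7

For power 0.8 need Φ(δ − z_{0.025}) = 0.8, so δ = z_{0.025} + z_{0.20} = 1.960 + 0.842 = 2.802.
(The Φ(−δ − z_{α/2}) term is vanishingly small for δ > 0 and is dropped in the standard sample-size formula.)
δ = d·√n ⇒ n = (δ/d)² = (2.802 / 1.08)² = 6.73.
Round up to the next whole unit.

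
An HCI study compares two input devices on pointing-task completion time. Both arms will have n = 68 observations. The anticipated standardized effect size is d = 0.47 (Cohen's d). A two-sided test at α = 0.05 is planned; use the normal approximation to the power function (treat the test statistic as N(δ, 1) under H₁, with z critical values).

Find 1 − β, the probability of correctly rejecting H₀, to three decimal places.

Power ≈ 0.782

Noncentrality parameter: δ = d·√(n/2) = 0.47 × √(68/2) = 2.7405
Two-sided α = 0.05 → critical value z_{0.025} = 1.960.
Power = Φ(δ − 1.960) + Φ(−δ − 1.960) = Φ(0.781) + Φ(-4.701) = 0.7825 + 0.0000 = 0.7825.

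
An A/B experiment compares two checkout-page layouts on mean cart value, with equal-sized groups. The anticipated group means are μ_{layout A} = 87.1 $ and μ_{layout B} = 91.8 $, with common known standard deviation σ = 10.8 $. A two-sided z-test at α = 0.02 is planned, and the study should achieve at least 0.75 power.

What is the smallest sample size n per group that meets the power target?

n = 96 per group

Standardized effect: d = |μ_{layout A} − μ_{layout B}| / σ = |87.1 − 91.8| / 10.8 = 0.4352
For power 0.75 need Φ(δ − z_{0.01}) = 0.75, so δ = z_{0.01} + z_{0.25} = 2.326 + 0.674 = 3.001.
(For δ > 0 the lower-tail rejection region contributes negligibly to power, so the one-term inversion is standard.)
δ = d·√(n/2) ⇒ n = 2(δ/d)² = 2 × (3.001 / 0.4352)² = 95.10.
Round up to the next whole unit.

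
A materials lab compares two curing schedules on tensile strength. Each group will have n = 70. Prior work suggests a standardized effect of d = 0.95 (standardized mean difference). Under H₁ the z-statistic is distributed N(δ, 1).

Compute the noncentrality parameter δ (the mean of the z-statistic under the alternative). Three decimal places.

The noncentrality parameter scales effect size by the design's sample-size factor: δ = d·√(n/2) = 0.95 × √(70/2) = 5.6203

δ ≈ 5.620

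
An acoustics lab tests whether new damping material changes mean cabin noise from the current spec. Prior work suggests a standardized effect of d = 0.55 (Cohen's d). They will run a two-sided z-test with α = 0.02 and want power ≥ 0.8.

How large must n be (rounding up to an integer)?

Set Φ(δ − 2.326) = 0.8; then δ − 2.326 = Φ⁻¹(0.8) = 0.842, giving δ = 3.168.
(The Φ(−δ − z_{α/2}) term is vanishingly small for δ > 0 and is dropped in the standard sample-size formula.)
δ = d·√n ⇒ n = (δ/d)² = (3.168 / 0.55)² = 33.18.
Round up to the next whole unit.

n = 34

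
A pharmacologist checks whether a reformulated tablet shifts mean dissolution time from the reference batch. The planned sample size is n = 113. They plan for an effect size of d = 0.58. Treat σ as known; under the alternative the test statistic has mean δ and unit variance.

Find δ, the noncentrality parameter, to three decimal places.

δ = d·√n = 0.58 × √113 = 6.1655

δ ≈ 6.165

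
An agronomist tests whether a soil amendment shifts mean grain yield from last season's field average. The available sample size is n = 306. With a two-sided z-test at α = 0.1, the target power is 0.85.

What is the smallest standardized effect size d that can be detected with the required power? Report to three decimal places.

Required noncentrality: δ = z_{0.05} + z_{0.15} = 1.645 + 1.036 = 2.681.
(The second rejection-region term Φ(−δ − z_{α/2}) is negligible and dropped.)
δ = d·√n ⇒ d = δ/√n = 2.681/√306 = 0.1533.

d ≈ 0.153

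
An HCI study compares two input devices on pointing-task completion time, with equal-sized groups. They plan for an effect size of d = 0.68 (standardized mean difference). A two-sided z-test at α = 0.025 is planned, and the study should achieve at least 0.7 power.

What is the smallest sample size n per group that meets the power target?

n = 34 per group

For power 0.7 need Φ(δ − z_{0.0125}) = 0.7, so δ = z_{0.0125} + z_{0.30} = 2.241 + 0.524 = 2.766.
(Ignoring the negligible lower-tail rejection probability gives the usual closed-form inversion.)
δ = d·√(n/2) ⇒ n = 2(δ/d)² = 2 × (2.766 / 0.68)² = 33.09.
Rounding up, n = 34 per group.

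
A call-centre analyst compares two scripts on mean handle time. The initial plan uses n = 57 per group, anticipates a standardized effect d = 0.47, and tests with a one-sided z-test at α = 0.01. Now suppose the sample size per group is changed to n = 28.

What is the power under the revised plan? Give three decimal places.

With n = 28 per group: δ = d·√(n/2) = 0.47 × √(28/2) = 1.7586. Critical value z_{0.01} = 2.326.
Revised power = P(Z > 2.326 − δ) = Φ(-0.568) = 0.2851.

Power ≈ 0.285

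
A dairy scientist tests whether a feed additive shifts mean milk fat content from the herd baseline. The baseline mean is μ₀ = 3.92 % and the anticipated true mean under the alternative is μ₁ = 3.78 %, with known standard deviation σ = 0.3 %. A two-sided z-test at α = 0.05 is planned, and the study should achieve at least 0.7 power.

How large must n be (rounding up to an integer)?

n = 29

Standardized effect: d = |μ₁ − μ₀| / σ = |3.78 − 3.92| / 0.3 = 0.4667
Set Φ(δ − 1.960) = 0.7; then δ − 1.960 = Φ⁻¹(0.7) = 0.524, giving δ = 2.484.
(Ignoring the negligible lower-tail rejection probability gives the usual closed-form inversion.)
δ = d·√n ⇒ n = (δ/d)² = (2.484 / 0.4667)² = 28.34.
Rounding up, n = 29.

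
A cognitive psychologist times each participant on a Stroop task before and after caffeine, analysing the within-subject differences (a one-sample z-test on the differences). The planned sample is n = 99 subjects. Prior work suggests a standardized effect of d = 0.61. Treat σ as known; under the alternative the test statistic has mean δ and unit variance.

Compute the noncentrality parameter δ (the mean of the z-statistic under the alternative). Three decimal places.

δ = d·√n = 0.61 × √99 = 6.0694

δ ≈ 6.069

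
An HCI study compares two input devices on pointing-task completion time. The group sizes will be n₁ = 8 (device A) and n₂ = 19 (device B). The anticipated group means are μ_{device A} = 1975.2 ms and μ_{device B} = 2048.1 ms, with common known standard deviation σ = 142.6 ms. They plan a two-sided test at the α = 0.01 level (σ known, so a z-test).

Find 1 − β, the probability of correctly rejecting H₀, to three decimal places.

Standardized effect: d = |μ_{device A} − μ_{device B}| / σ = |1975.2 − 2048.1| / 142.6 = 0.5112
Noncentrality parameter: δ = d / √(1/n₁ + 1/n₂) = 0.5112 / √(1/8 + 1/19) = 1.2130
Two-sided α = 0.01 → critical value z_{0.005} = 2.576.
Power = Φ(δ − 2.576) + Φ(−δ − 2.576) = Φ(-1.363) + Φ(-3.789) = 0.0865 + 0.0001 = 0.0865.

Power ≈ 0.087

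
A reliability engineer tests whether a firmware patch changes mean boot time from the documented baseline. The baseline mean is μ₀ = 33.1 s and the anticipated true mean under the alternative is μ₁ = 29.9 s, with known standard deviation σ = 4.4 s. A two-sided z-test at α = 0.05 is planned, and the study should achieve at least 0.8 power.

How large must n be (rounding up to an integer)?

Standardized effect: d = |μ₁ − μ₀| / σ = |29.9 − 33.1| / 4.4 = 0.7273
For power 0.8 need Φ(δ − z_{0.025}) = 0.8, so δ = z_{0.025} + z_{0.20} = 1.960 + 0.842 = 2.802.
(Ignoring the negligible lower-tail rejection probability gives the usual closed-form inversion.)
δ = d·√n ⇒ n = (δ/d)² = (2.802 / 0.7273)² = 14.84.
Round up to the next whole unit.

n = 15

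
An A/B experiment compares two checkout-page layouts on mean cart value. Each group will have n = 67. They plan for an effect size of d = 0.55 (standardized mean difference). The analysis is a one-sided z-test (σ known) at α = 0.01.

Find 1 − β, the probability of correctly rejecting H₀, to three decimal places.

Noncentrality parameter: δ = d·√(n/2) = 0.55 × √(67/2) = 3.1834
One-sided α = 0.01 → critical value z_{0.01} = 2.326.
Power = Φ(δ − 2.326) = Φ(0.857) = 0.8043.

Power ≈ 0.804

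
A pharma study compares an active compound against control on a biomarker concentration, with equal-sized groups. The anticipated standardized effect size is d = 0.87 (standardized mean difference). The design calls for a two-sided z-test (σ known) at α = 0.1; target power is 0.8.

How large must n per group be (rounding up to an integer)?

n = 17 per group

For power 0.8 need Φ(δ − z_{0.05}) = 0.8, so δ = z_{0.05} + z_{0.20} = 1.645 + 0.842 = 2.486.
(The Φ(−δ − z_{α/2}) term is vanishingly small for δ > 0 and is dropped in the standard sample-size formula.)
δ = d·√(n/2) ⇒ n = 2(δ/d)² = 2 × (2.486 / 0.87)² = 16.34.
Rounding up, n = 17 per group.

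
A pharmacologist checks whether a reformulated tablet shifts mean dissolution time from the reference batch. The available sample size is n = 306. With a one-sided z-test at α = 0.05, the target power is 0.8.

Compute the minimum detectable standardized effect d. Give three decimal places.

Need Φ(δ − 1.645) = 0.8, so δ = 1.645 + 0.842 = 2.486.
δ = d·√n ⇒ d = δ/√n = 2.486/√306 = 0.1421.

d ≈ 0.142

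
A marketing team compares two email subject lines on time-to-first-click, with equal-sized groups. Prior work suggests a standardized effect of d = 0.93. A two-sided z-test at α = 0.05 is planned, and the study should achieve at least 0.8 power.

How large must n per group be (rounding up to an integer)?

Set Φ(δ − 1.960) = 0.8; then δ − 1.960 = Φ⁻¹(0.8) = 0.842, giving δ = 2.802.
(The Φ(−δ − z_{α/2}) term is vanishingly small for δ > 0 and is dropped in the standard sample-size formula.)
δ = d·√(n/2) ⇒ n = 2(δ/d)² = 2 × (2.802 / 0.93)² = 18.15.
Round up to the next whole unit.

n = 19 per group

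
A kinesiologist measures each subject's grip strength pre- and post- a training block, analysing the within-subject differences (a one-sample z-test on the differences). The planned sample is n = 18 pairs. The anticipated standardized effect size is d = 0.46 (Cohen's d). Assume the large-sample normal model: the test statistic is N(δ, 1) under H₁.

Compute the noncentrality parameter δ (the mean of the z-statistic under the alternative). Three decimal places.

δ ≈ 1.952

The noncentrality parameter scales effect size by the design's sample-size factor: δ = d·√n = 0.46 × √18 = 1.9516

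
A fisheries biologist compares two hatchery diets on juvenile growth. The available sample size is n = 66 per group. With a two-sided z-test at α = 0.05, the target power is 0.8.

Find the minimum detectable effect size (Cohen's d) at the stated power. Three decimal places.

Need Φ(δ − 1.960) = 0.8, so δ = 1.960 + 0.842 = 2.802.
(The second rejection-region term Φ(−δ − z_{α/2}) is negligible and dropped.)
δ = d·√(n/2) ⇒ d = δ/√(n/2) = 2.802/√(66/2) = 0.4877.

d ≈ 0.488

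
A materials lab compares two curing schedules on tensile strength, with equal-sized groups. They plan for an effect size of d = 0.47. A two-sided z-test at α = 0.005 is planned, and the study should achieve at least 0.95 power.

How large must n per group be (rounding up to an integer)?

n = 180 per group

For power 0.95 need Φ(δ − z_{0.0025}) = 0.95, so δ = z_{0.0025} + z_{0.05} = 2.807 + 1.645 = 4.452.
(Ignoring the negligible lower-tail rejection probability gives the usual closed-form inversion.)
δ = d·√(n/2) ⇒ n = 2(δ/d)² = 2 × (4.452 / 0.47)² = 179.44.
Rounding up, n = 180 per group.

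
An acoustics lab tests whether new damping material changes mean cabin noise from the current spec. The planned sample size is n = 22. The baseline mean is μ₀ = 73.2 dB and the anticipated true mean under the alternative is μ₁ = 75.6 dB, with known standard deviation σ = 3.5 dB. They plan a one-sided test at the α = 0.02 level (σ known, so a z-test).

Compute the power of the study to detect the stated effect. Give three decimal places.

Standardized effect: d = |μ₁ − μ₀| / σ = |75.6 − 73.2| / 3.5 = 0.6857
Noncentrality parameter: δ = d·√n = 0.6857 × √22 = 3.2163
Critical value for a one-sided test at α = 0.02: z_α = 2.054.
Power = P(Z > 2.054 − δ) = Φ(1.163) = 0.8775.

Power ≈ 0.877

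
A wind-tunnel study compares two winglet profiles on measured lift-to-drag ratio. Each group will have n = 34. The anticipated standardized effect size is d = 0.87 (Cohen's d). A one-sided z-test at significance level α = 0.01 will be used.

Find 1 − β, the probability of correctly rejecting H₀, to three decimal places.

Noncentrality parameter: δ = d·√(n/2) = 0.87 × √(34/2) = 3.5871
One-sided α = 0.01 → critical value z_{0.01} = 2.326.
Power = P(Z > 2.326 − δ) = Φ(1.261) = 0.8963.

Power ≈ 0.896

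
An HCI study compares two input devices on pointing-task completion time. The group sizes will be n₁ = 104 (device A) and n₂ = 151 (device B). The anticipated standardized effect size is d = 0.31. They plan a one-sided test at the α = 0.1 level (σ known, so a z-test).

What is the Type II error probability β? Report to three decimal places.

Noncentrality parameter: δ = d / √(1/n₁ + 1/n₂) = 0.31 / √(1/104 + 1/151) = 2.4327
One-sided α = 0.1 → critical value z_{0.1} = 1.282.
Power = Φ(δ − 1.282) = Φ(1.151) = 0.8752.
Type II error: β = 1 − power = 1 − 0.8752 = 0.1248.

β ≈ 0.125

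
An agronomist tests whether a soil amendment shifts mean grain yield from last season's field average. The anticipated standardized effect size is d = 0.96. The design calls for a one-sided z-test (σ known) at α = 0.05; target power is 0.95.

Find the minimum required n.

For power 0.95 need Φ(δ − z_{0.05}) = 0.95, so δ = z_{0.05} + z_{0.05} = 1.645 + 1.645 = 3.290.
δ = d·√n ⇒ n = (δ/d)² = (3.290 / 0.96)² = 11.74.
Round up to the next whole unit.

n = 12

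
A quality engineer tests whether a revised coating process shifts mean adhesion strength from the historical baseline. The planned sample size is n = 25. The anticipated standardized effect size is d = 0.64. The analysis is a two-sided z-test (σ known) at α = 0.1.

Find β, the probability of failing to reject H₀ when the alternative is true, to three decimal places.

β ≈ 0.060

Noncentrality parameter: δ = d·√n = 0.64 × √25 = 3.2000
Critical value for a two-sided test at α = 0.1: z_{α/2} = 1.645.
Power = Φ(δ − 1.645) + Φ(−δ − 1.645) = Φ(1.555) + Φ(-4.845) = 0.9400 + 0.0000 = 0.9400.
Type II error: β = 1 − power = 1 − 0.9400 = 0.0600.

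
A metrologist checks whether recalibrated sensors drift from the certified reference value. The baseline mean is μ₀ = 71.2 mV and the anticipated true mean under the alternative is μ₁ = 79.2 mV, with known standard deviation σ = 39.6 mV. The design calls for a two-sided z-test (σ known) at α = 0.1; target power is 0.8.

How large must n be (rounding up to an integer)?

n = 152

Standardized effect: d = |μ₁ − μ₀| / σ = |79.2 − 71.2| / 39.6 = 0.2020
Set Φ(δ − 1.645) = 0.8; then δ − 1.645 = Φ⁻¹(0.8) = 0.842, giving δ = 2.486.
(Ignoring the negligible lower-tail rejection probability gives the usual closed-form inversion.)
δ = d·√n ⇒ n = (δ/d)² = (2.486 / 0.2020)² = 151.49.
Round up to the next whole unit.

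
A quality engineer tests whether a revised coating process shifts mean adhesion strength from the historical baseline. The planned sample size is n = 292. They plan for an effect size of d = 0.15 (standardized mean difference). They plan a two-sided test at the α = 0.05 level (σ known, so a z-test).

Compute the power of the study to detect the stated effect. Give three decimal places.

Noncentrality parameter: δ = d·√n = 0.15 × √292 = 2.5632
Critical value for a two-sided test at α = 0.05: z_{α/2} = 1.960.
Power = Φ(δ − 1.960) + Φ(−δ − 1.960) = Φ(0.603) + Φ(-4.523) = 0.7268 + 0.0000 = 0.7268.

Power ≈ 0.727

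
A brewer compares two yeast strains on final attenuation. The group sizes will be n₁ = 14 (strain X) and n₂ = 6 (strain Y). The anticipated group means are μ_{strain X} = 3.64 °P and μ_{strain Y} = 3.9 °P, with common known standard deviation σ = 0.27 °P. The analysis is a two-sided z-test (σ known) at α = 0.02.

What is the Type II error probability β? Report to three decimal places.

Standardized effect: d = |μ_{strain X} − μ_{strain Y}| / σ = |3.64 − 3.9| / 0.27 = 0.9630
Noncentrality parameter: λ = d / √(1/n₁ + 1/n₂) = 0.9630 / √(1/14 + 1/6) = 1.9735
Two-sided α = 0.02 → critical value z_{0.01} = 2.326.
Power = Φ(λ − 2.326) + Φ(−λ − 2.326) = Φ(-0.353) + Φ(-4.300) = 0.3621 + 0.0000 = 0.3621.
Type II error: β = 1 − power = 1 − 0.3621 = 0.6379.

β ≈ 0.638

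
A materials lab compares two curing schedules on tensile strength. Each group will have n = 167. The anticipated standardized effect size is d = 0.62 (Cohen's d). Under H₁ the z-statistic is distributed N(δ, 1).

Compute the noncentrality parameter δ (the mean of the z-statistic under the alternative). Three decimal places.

δ ≈ 5.665

The noncentrality parameter scales effect size by the design's sample-size factor: δ = d·√(n/2) = 0.62 × √(167/2) = 5.6655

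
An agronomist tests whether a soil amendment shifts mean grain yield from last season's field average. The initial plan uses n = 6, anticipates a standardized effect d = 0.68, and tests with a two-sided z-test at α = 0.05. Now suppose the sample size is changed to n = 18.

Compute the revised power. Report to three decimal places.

With n = 18: δ = d·√n = 0.68 × √18 = 2.8850. Critical value z_{0.025} = 1.960.
Revised power = Φ(δ − 1.960) + Φ(−δ − 1.960) = Φ(0.925) + Φ(-4.845) = 0.8225 + 0.0000 = 0.8225.

Power ≈ 0.823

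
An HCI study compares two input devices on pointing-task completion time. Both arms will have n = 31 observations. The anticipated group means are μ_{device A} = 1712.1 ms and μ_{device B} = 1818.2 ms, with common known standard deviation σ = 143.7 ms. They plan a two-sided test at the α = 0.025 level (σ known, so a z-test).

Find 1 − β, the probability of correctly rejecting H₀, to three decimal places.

Standardized effect: d = |μ_{device A} − μ_{device B}| / σ = |1712.1 − 1818.2| / 143.7 = 0.7383
Noncentrality parameter: δ = d·√(n/2) = 0.7383 × √(31/2) = 2.9069
Critical value for a two-sided test at α = 0.025: z_{α/2} = 2.241.
Power = Φ(δ − 2.241) + Φ(−δ − 2.241) = Φ(0.665) + Φ(-5.148) = 0.7471 + 0.0000 = 0.7471.

Power ≈ 0.747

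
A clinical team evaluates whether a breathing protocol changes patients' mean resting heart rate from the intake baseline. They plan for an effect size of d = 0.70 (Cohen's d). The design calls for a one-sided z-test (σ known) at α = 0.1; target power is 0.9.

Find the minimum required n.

n = 14

Set Φ(δ − 1.282) = 0.9; then δ − 1.282 = Φ⁻¹(0.9) = 1.282, giving δ = 2.563.
δ = d·√n ⇒ n = (δ/d)² = (2.563 / 0.70)² = 13.41.
Round up to the next whole unit.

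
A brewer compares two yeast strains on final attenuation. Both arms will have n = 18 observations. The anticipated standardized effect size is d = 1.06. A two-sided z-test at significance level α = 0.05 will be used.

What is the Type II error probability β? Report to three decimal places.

Noncentrality parameter: δ = d·√(n/2) = 1.06 × √(18/2) = 3.1800
Two-sided α = 0.05 → critical value z_{0.025} = 1.960.
Power = Φ(δ − 1.960) + Φ(−δ − 1.960) = Φ(1.220) + Φ(-5.140) = 0.8888 + 0.0000 = 0.8888.
Type II error: β = 1 − power = 1 − 0.8888 = 0.1112.

β ≈ 0.111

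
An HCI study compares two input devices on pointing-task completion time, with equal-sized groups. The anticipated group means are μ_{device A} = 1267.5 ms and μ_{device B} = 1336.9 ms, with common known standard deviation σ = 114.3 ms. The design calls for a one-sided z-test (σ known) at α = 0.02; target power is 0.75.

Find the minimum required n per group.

n = 41 per group

Standardized effect: d = |μ_{device A} − μ_{device B}| / σ = |1267.5 − 1336.9| / 114.3 = 0.6072
Set Φ(δ − 2.054) = 0.75; then δ − 2.054 = Φ⁻¹(0.75) = 0.674, giving δ = 2.728.
δ = d·√(n/2) ⇒ n = 2(δ/d)² = 2 × (2.728 / 0.6072)² = 40.38.
Round up to the next whole unit.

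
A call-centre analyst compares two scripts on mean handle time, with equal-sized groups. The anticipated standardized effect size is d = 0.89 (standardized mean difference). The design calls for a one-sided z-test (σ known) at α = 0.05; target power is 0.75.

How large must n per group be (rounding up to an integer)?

n = 14 per group

For power 0.75 need Φ(δ − z_{0.05}) = 0.75, so δ = z_{0.05} + z_{0.25} = 1.645 + 0.674 = 2.319.
δ = d·√(n/2) ⇒ n = 2(δ/d)² = 2 × (2.319 / 0.89)² = 13.58.
Rounding up, n = 14 per group.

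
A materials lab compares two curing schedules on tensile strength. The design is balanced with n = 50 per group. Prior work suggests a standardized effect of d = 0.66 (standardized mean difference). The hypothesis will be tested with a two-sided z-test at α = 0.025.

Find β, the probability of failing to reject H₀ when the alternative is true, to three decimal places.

β ≈ 0.145

Noncentrality parameter: δ = d·√(n/2) = 0.66 × √(50/2) = 3.3000
Critical value for a two-sided test at α = 0.025: z_{α/2} = 2.241.
Power = Φ(δ − 2.241) + Φ(−δ − 2.241) = Φ(1.059) + Φ(-5.541) = 0.8551 + 0.0000 = 0.8551.
Type II error: β = 1 − power = 1 − 0.8551 = 0.1449.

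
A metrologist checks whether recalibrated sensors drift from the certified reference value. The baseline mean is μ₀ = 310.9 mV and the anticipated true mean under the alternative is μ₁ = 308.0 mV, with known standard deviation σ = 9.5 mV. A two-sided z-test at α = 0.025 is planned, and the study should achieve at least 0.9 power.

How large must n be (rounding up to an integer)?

n = 134

Standardized effect: d = |μ₁ − μ₀| / σ = |308.0 − 310.9| / 9.5 = 0.3053
Set Φ(δ − 2.241) = 0.9; then δ − 2.241 = Φ⁻¹(0.9) = 1.282, giving δ = 3.523.
(Ignoring the negligible lower-tail rejection probability gives the usual closed-form inversion.)
δ = d·√n ⇒ n = (δ/d)² = (3.523 / 0.3053)² = 133.19.
Round up to the next whole unit.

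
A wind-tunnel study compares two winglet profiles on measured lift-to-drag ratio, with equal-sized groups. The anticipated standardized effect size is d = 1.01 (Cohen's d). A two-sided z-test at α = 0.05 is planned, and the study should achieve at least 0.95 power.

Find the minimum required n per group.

n = 26 per group

Set Φ(δ − 1.960) = 0.95; then δ − 1.960 = Φ⁻¹(0.95) = 1.645, giving δ = 3.605.
(Ignoring the negligible lower-tail rejection probability gives the usual closed-form inversion.)
δ = d·√(n/2) ⇒ n = 2(δ/d)² = 2 × (3.605 / 1.01)² = 25.48.
Round up to the next whole unit.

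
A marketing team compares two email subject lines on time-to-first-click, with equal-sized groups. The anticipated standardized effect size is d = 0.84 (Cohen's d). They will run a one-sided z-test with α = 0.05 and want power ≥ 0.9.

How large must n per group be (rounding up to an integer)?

n = 25 per group

For power 0.9 need Φ(δ − z_{0.05}) = 0.9, so δ = z_{0.05} + z_{0.10} = 1.645 + 1.282 = 2.926.
δ = d·√(n/2) ⇒ n = 2(δ/d)² = 2 × (2.926 / 0.84)² = 24.27.
Rounding up, n = 25 per group.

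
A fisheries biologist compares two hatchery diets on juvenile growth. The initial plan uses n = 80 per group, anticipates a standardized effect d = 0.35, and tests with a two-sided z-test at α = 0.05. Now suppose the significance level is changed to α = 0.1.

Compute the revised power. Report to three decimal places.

δ = d·√(n/2) = 0.35 × √(80/2) = 2.2136 (unchanged). New critical value: z_{0.05} = 1.645.
Revised power = Φ(δ − 1.645) + Φ(−δ − 1.645) = Φ(0.569) + Φ(-3.858) = 0.7152 + 0.0001 = 0.7153.

Power ≈ 0.715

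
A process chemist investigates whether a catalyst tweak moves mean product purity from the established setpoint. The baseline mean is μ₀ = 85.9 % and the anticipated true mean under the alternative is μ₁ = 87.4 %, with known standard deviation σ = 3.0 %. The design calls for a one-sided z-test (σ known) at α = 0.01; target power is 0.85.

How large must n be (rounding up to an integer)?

n = 46

Standardized effect: d = |μ₁ − μ₀| / σ = |87.4 − 85.9| / 3.0 = 0.5000
Set Φ(δ − 2.326) = 0.85; then δ − 2.326 = Φ⁻¹(0.85) = 1.036, giving δ = 3.363.
δ = d·√n ⇒ n = (δ/d)² = (3.363 / 0.5000)² = 45.23.
Rounding up, n = 46.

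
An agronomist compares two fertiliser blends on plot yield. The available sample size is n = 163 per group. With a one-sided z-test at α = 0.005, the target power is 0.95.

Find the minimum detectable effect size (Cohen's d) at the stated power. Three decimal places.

Required noncentrality: δ = z_{0.005} + z_{0.05} = 2.576 + 1.645 = 4.221.
δ = d·√(n/2) ⇒ d = δ/√(n/2) = 4.221/√(163/2) = 0.4675.

d ≈ 0.468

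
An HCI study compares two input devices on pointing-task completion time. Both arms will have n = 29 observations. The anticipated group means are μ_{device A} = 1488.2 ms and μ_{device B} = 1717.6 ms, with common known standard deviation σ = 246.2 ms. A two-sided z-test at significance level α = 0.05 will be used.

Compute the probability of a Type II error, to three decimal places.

Standardized effect: d = |μ_{device A} − μ_{device B}| / σ = |1488.2 − 1717.6| / 246.2 = 0.9318
Noncentrality parameter: δ = d·√(n/2) = 0.9318 × √(29/2) = 3.5480
Critical value for a two-sided test at α = 0.05: z_{α/2} = 1.960.
Power = Φ(δ − 1.960) + Φ(−δ − 1.960) = Φ(1.588) + Φ(-5.508) = 0.9439 + 0.0000 = 0.9439.
Type II error: β = 1 − power = 1 − 0.9439 = 0.0561.

β ≈ 0.056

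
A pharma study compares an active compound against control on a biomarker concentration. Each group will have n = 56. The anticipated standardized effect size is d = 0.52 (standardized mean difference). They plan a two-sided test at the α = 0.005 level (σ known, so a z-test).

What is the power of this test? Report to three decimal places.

Power ≈ 0.478

Noncentrality parameter: δ = d·√(n/2) = 0.52 × √(56/2) = 2.7516
Critical value for a two-sided test at α = 0.005: z_{α/2} = 2.807.
Power = Φ(δ − 2.807) + Φ(−δ − 2.807) = Φ(-0.055) + Φ(-5.559) = 0.4779 + 0.0000 = 0.4779.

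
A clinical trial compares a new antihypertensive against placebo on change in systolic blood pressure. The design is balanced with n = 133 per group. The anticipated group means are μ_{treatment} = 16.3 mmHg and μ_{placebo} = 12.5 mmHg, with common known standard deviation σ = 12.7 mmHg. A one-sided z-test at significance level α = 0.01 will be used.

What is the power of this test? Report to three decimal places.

Standardized effect: d = |μ_{treatment} − μ_{placebo}| / σ = |16.3 − 12.5| / 12.7 = 0.2992
Noncentrality parameter: δ = d·√(n/2) = 0.2992 × √(133/2) = 2.4400
Critical value for a one-sided test at α = 0.01: z_α = 2.326.
Power = Φ(δ − 2.326) = Φ(0.114) = 0.5452.

Power ≈ 0.545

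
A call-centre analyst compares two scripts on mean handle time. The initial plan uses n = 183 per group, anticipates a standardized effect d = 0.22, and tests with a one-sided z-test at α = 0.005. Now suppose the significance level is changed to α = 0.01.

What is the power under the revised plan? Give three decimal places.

δ = d·√(n/2) = 0.22 × √(183/2) = 2.1044 (unchanged). New critical value: z_{0.01} = 2.326.
Revised power = Φ(δ − 2.326) = Φ(-0.222) = 0.4122.

Power ≈ 0.412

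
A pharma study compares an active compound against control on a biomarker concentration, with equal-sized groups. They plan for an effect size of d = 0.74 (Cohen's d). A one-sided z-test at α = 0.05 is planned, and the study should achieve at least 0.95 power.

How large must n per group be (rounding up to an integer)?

n = 40 per group

For power 0.95 need Φ(δ − z_{0.05}) = 0.95, so δ = z_{0.05} + z_{0.05} = 1.645 + 1.645 = 3.290.
δ = d·√(n/2) ⇒ n = 2(δ/d)² = 2 × (3.290 / 0.74)² = 39.53.
Rounding up, n = 40 per group.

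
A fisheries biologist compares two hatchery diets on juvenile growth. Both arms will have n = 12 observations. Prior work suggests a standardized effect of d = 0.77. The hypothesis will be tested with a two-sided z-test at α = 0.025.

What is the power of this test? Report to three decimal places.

Noncentrality parameter: δ = d·√(n/2) = 0.77 × √(12/2) = 1.8861
Critical value for a two-sided test at α = 0.025: z_{α/2} = 2.241.
Power = Φ(δ − 2.241) + Φ(−δ − 2.241) = Φ(-0.355) + Φ(-4.128) = 0.3612 + 0.0000 = 0.3612.

Power ≈ 0.361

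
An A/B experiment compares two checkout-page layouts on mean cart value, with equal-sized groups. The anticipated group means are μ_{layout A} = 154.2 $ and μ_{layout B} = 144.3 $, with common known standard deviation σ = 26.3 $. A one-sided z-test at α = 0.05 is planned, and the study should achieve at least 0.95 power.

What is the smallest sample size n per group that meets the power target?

n = 153 per group

Standardized effect: d = |μ_{layout A} − μ_{layout B}| / σ = |154.2 − 144.3| / 26.3 = 0.3764
Set Φ(δ − 1.645) = 0.95; then δ − 1.645 = Φ⁻¹(0.95) = 1.645, giving δ = 3.290.
δ = d·√(n/2) ⇒ n = 2(δ/d)² = 2 × (3.290 / 0.3764)² = 152.75.
Round up to the next whole unit.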